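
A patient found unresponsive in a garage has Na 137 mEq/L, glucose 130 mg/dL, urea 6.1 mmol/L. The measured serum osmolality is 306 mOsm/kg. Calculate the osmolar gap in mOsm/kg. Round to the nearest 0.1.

Calculated osmolality = 2·Na + glucose/18 + urea
= 2·137 + 130/18 + 6.1
= 274 + 7.22 + 6.10
= 287.32 mOsm/kg ≈ 287.3 mOsm/kg
Osmolar gap = measured − calculated = 306 − 287.3 = 18.7 mOsm/kg

18.7 mOsm/kg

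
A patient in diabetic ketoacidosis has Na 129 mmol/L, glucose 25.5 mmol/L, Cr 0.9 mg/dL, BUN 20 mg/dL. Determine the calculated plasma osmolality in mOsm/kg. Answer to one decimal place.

290.6 mOsm/kg

Calculated osmolality = 2·Na + glucose + BUN/2.8
= 2·129 + 25.5 + 20/2.8
= 258 + 25.50 + 7.14
= 290.64 mOsm/kg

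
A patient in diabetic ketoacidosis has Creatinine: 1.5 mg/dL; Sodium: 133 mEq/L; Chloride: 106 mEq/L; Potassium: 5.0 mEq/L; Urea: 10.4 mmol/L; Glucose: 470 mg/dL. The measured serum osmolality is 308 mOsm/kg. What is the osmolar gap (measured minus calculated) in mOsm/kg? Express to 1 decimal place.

Calculated osmolality = 2·Na + glucose/18 + urea
= 2·133 + 470/18 + 10.4
= 266 + 26.11 + 10.40
= 302.51 mOsm/kg ≈ 302.5 mOsm/kg
Osmolar gap = measured − calculated = 308 − 302.5 = 5.5 mOsm/kg

5.5 mOsm/kg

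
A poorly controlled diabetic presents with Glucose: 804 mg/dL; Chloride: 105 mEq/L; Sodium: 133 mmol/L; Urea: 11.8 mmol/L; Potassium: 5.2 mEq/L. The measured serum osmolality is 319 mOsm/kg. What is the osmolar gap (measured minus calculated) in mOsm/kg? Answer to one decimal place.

Calculated osmolality = 2·Na + glucose/18 + urea
= 2·133 + 804/18 + 11.8
= 266 + 44.67 + 11.80
= 322.47 mOsm/kg ≈ 322.5 mOsm/kg
Osmolar gap = measured − calculated = 319 − 322.5 = -3.5 mOsm/kg

-3.5 mOsm/kg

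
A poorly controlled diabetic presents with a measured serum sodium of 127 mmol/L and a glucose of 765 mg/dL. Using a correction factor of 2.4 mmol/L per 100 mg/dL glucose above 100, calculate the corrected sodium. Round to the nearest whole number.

Corrected Na = measured Na + 2.4 · (glucose − 100)/100
= 127 + 2.4 · (765 − 100)/100
= 127 + 16
= 143 mmol/L

143 mmol/L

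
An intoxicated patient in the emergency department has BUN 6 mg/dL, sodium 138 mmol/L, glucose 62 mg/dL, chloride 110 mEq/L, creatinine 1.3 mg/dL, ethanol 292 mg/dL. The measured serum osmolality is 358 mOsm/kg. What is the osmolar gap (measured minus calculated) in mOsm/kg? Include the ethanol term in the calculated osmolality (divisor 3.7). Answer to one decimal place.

-2.5 mOsm/kg

Calculated osmolality = 2·Na + glucose/18 + BUN/2.8 + ethanol/3.7
= 2·138 + 62/18 + 6/2.8 + 292/3.7
= 276 + 3.44 + 2.14 + 78.92
= 360.5 mOsm/kg ≈ 360.5 mOsm/kg
Osmolar gap = measured − calculated = 358 − 360.5 = -2.5 mOsm/kg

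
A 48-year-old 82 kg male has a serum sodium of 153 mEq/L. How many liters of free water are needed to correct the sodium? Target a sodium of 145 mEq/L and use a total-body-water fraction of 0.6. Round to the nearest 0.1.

TBW = 0.6 · 82 = 49.2 L
Free water deficit = TBW · (Na/145 − 1)
= 49.2 · (153/145 − 1)
= 49.2 · 0.0552
= 2.72 L

2.7 L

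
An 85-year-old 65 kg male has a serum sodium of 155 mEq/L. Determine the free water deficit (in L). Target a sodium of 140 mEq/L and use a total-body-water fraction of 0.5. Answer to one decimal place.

3.5 L

TBW = 0.5 · 65 = 32.5 L
Free water deficit = TBW · (Na/140 − 1)
= 32.5 · (155/140 − 1)
= 32.5 · 0.1071
= 3.48 L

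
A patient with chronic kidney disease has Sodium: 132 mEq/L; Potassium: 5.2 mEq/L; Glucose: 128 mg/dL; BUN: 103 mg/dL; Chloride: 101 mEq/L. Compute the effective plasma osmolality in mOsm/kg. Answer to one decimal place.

Effective osmolality excludes urea (freely permeant across cell membranes):
2·Na + glucose/18
= 2·132 + 128/18
= 264 + 7.11
= 271.11 mOsm/kg

271.1 mOsm/kg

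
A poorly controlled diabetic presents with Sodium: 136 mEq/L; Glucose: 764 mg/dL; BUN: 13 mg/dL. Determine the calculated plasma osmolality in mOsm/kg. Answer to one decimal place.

Calculated osmolality = 2·Na + glucose/18 + BUN/2.8
= 2·136 + 764/18 + 13/2.8
= 272 + 42.44 + 4.64
= 319.08 mOsm/kg

319.1 mOsm/kg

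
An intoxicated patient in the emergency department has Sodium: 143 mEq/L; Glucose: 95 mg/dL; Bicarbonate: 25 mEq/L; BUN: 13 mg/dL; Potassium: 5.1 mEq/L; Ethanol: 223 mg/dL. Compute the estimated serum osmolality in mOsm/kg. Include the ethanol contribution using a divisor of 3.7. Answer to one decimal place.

356.2 mOsm/kg

Calculated osmolality = 2·Na + glucose/18 + BUN/2.8 + ethanol/3.7
= 2·143 + 95/18 + 13/2.8 + 223/3.7
= 286 + 5.28 + 4.64 + 60.27
= 356.19 mOsm/kg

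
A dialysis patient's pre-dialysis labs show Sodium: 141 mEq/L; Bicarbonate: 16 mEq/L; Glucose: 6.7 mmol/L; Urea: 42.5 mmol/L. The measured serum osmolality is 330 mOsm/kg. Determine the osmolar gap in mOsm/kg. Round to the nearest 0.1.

Calculated osmolality = 2·Na + glucose + urea
= 2·141 + 6.7 + 42.5
= 282 + 6.70 + 42.50
= 331.2 mOsm/kg ≈ 331.2 mOsm/kg
Osmolar gap = measured − calculated = 330 − 331.2 = -1.2 mOsm/kg

-1.2 mOsm/kg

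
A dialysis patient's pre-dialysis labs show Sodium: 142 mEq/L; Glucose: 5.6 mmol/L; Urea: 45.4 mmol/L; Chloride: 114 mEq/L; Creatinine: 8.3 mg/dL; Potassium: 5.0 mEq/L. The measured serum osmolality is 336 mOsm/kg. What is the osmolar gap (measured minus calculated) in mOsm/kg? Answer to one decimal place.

1.0 mOsm/kg

Calculated osmolality = 2·Na + glucose + urea
= 2·142 + 5.6 + 45.4
= 284 + 5.60 + 45.40
= 335 mOsm/kg ≈ 335.0 mOsm/kg
Osmolar gap = measured − calculated = 336 − 335.0 = 1.0 mOsm/kg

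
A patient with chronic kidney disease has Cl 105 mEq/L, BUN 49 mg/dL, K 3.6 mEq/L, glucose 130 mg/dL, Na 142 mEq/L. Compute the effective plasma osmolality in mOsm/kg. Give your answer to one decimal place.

Effective osmolality excludes urea (freely permeant across cell membranes):
2·Na + glucose/18
= 2·142 + 130/18
= 284 + 7.22
= 291.22 mOsm/kg

291.2 mOsm/kg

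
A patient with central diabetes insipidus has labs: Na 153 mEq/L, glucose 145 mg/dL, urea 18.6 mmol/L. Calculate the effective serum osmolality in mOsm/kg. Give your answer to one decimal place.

Effective osmolality excludes urea (freely permeant across cell membranes):
2·Na + glucose/18
= 2·153 + 145/18
= 306 + 8.06
= 314.06 mOsm/kg

314.1 mOsm/kg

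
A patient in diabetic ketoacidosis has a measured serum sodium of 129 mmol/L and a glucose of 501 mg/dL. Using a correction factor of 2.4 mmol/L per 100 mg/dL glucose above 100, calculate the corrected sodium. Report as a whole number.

139 mmol/L

Corrected Na = measured Na + 2.4 · (glucose − 100)/100
= 129 + 2.4 · (501 − 100)/100
= 129 + 9.6
= 138.6 mmol/L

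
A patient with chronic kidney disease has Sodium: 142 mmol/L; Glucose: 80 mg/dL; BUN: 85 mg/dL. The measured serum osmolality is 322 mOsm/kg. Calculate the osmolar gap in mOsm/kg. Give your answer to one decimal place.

Calculated osmolality = 2·Na + glucose/18 + BUN/2.8
= 2·142 + 80/18 + 85/2.8
= 284 + 4.44 + 30.36
= 318.8 mOsm/kg ≈ 318.8 mOsm/kg
Osmolar gap = measured − calculated = 322 − 318.8 = 3.2 mOsm/kg

3.2 mOsm/kg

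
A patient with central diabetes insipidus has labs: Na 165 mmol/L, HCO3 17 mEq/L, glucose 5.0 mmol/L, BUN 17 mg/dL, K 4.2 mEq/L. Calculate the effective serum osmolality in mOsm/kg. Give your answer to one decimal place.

335.0 mOsm/kg

Effective osmolality excludes urea (freely permeant across cell membranes):
2·Na + glucose
= 2·165 + 5
= 330 + 5
= 335 mOsm/kg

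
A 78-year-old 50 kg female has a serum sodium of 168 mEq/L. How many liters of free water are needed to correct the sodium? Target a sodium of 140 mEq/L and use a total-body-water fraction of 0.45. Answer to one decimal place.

TBW = 0.45 · 50 = 22.5 L
Free water deficit = TBW · (Na/140 − 1)
= 22.5 · (168/140 − 1)
= 22.5 · 0.2
= 4.5 L

4.5 L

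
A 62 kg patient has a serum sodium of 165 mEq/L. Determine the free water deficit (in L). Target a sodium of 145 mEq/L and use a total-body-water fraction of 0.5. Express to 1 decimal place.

TBW = 0.5 · 62 = 31 L
Free water deficit = TBW · (Na/145 − 1)
= 31 · (165/145 − 1)
= 31 · 0.1379
= 4.27 L

4.3 L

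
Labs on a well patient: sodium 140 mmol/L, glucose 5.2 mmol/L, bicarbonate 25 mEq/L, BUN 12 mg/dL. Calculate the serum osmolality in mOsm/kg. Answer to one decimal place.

Calculated osmolality = 2·Na + glucose + BUN/2.8
= 2·140 + 5.2 + 12/2.8
= 280 + 5.20 + 4.29
= 289.49 mOsm/kg

289.5 mOsm/kg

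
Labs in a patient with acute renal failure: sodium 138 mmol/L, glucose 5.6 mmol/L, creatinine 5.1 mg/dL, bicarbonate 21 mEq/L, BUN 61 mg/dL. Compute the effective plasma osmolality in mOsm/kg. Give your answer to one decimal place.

281.6 mOsm/kg

Effective osmolality excludes urea (freely permeant across cell membranes):
2·Na + glucose
= 2·138 + 5.6
= 276 + 5.6
= 281.6 mOsm/kg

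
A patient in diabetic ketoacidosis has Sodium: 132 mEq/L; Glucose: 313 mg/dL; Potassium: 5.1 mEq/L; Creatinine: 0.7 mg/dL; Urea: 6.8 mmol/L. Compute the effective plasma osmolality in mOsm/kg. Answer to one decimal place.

Effective osmolality excludes urea (freely permeant across cell membranes):
2·Na + glucose/18
= 2·132 + 313/18
= 264 + 17.39
= 281.39 mOsm/kg

281.4 mOsm/kg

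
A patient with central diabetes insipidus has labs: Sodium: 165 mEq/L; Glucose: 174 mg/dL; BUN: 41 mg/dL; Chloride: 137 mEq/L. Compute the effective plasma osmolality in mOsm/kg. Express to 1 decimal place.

Effective osmolality excludes urea (freely permeant across cell membranes):
2·Na + glucose/18
= 2·165 + 174/18
= 330 + 9.67
= 339.67 mOsm/kg

339.7 mOsm/kg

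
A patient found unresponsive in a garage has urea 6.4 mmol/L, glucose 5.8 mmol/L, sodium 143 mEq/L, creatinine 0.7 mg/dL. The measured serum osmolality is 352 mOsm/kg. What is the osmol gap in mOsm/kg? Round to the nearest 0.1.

Calculated osmolality = 2·Na + glucose + urea
= 2·143 + 5.8 + 6.4
= 286 + 5.80 + 6.40
= 298.2 mOsm/kg ≈ 298.2 mOsm/kg
Osmolar gap = measured − calculated = 352 − 298.2 = 53.8 mOsm/kg

53.8 mOsm/kg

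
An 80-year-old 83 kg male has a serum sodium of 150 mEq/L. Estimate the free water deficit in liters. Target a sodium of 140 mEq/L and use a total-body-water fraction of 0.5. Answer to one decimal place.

TBW = 0.5 · 83 = 41.5 L
Free water deficit = TBW · (Na/140 − 1)
= 41.5 · (150/140 − 1)
= 41.5 · 0.0714
= 2.96 L

3.0 L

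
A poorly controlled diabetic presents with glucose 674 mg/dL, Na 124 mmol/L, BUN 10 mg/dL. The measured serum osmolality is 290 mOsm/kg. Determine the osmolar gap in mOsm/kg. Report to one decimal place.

Calculated osmolality = 2·Na + glucose/18 + BUN/2.8
= 2·124 + 674/18 + 10/2.8
= 248 + 37.44 + 3.57
= 289.01 mOsm/kg ≈ 289.0 mOsm/kg
Osmolar gap = measured − calculated = 290 − 289.0 = 1.0 mOsm/kg

1.0 mOsm/kg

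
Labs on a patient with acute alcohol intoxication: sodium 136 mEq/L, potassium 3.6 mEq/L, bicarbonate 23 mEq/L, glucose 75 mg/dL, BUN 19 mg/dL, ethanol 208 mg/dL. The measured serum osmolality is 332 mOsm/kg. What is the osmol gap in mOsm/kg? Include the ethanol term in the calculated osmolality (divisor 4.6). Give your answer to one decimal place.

Calculated osmolality = 2·Na + glucose/18 + BUN/2.8 + ethanol/4.6
= 2·136 + 75/18 + 19/2.8 + 208/4.6
= 272 + 4.17 + 6.79 + 45.22
= 328.18 mOsm/kg ≈ 328.2 mOsm/kg
Osmolar gap = measured − calculated = 332 − 328.2 = 3.8 mOsm/kg

3.8 mOsm/kg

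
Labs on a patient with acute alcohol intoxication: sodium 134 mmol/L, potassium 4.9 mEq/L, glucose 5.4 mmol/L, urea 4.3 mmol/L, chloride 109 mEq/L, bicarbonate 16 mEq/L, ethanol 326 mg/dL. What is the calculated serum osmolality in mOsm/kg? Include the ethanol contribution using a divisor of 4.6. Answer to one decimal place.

348.6 mOsm/kg

Calculated osmolality = 2·Na + glucose + urea + ethanol/4.6
= 2·134 + 5.4 + 4.3 + 326/4.6
= 268 + 5.40 + 4.30 + 70.87
= 348.57 mOsm/kg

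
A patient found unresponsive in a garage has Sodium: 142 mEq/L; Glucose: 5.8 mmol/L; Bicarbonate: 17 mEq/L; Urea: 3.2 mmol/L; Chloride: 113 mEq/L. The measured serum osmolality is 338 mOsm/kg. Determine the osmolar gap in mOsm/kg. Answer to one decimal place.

45.0 mOsm/kg

Calculated osmolality = 2·Na + glucose + urea
= 2·142 + 5.8 + 3.2
= 284 + 5.80 + 3.20
= 293 mOsm/kg ≈ 293.0 mOsm/kg
Osmolar gap = measured − calculated = 338 − 293.0 = 45.0 mOsm/kg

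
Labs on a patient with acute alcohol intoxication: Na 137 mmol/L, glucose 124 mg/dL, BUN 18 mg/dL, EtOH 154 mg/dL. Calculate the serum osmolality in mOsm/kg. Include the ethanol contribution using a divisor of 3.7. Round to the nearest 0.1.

328.9 mOsm/kg

Calculated osmolality = 2·Na + glucose/18 + BUN/2.8 + ethanol/3.7
= 2·137 + 124/18 + 18/2.8 + 154/3.7
= 274 + 6.89 + 6.43 + 41.62
= 328.94 mOsm/kg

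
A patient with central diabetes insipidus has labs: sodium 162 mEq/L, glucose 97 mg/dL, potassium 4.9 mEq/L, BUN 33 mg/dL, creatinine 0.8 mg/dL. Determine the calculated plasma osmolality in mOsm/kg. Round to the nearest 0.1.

341.2 mOsm/kg

Calculated osmolality = 2·Na + glucose/18 + BUN/2.8
= 2·162 + 97/18 + 33/2.8
= 324 + 5.39 + 11.79
= 341.18 mOsm/kg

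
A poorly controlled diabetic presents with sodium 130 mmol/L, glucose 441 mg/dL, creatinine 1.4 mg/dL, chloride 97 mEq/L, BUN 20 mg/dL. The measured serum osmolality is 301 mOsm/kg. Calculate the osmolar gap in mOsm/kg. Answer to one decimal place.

9.4 mOsm/kg

Calculated osmolality = 2·Na + glucose/18 + BUN/2.8
= 2·130 + 441/18 + 20/2.8
= 260 + 24.50 + 7.14
= 291.64 mOsm/kg ≈ 291.6 mOsm/kg
Osmolar gap = measured − calculated = 301 − 291.6 = 9.4 mOsm/kg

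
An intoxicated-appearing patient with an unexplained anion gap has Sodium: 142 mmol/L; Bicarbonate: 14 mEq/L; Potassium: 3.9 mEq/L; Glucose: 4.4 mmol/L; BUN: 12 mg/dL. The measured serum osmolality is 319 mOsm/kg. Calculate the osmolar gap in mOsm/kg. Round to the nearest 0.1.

26.3 mOsm/kg

Calculated osmolality = 2·Na + glucose + BUN/2.8
= 2·142 + 4.4 + 12/2.8
= 284 + 4.40 + 4.29
= 292.69 mOsm/kg ≈ 292.7 mOsm/kg
Osmolar gap = measured − calculated = 319 − 292.7 = 26.3 mOsm/kg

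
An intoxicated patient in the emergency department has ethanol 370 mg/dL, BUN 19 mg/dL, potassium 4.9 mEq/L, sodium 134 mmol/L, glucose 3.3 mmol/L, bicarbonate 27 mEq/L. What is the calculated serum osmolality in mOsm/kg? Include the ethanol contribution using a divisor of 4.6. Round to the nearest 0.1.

358.5 mOsm/kg

Calculated osmolality = 2·Na + glucose + BUN/2.8 + ethanol/4.6
= 2·134 + 3.3 + 19/2.8 + 370/4.6
= 268 + 3.30 + 6.79 + 80.43
= 358.52 mOsm/kg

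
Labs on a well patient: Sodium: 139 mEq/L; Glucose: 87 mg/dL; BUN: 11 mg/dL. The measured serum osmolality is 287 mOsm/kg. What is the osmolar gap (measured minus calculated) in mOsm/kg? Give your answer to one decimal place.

Calculated osmolality = 2·Na + glucose/18 + BUN/2.8
= 2·139 + 87/18 + 11/2.8
= 278 + 4.83 + 3.93
= 286.76 mOsm/kg ≈ 286.8 mOsm/kg
Osmolar gap = measured − calculated = 287 − 286.8 = 0.2 mOsm/kg

0.2 mOsm/kg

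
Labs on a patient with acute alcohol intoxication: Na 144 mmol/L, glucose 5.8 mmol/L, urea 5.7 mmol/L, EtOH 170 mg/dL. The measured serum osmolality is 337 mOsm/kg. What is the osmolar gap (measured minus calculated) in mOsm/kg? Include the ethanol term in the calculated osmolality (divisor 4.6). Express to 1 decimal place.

Calculated osmolality = 2·Na + glucose + urea + ethanol/4.6
= 2·144 + 5.8 + 5.7 + 170/4.6
= 288 + 5.80 + 5.70 + 36.96
= 336.46 mOsm/kg ≈ 336.5 mOsm/kg
Osmolar gap = measured − calculated = 337 − 336.5 = 0.5 mOsm/kg

0.5 mOsm/kg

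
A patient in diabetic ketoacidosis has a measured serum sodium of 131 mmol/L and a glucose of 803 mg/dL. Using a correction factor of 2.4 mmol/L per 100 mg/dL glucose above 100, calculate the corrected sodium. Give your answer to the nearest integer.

Corrected Na = measured Na + 2.4 · (glucose − 100)/100
= 131 + 2.4 · (803 − 100)/100
= 131 + 16.9
= 147.9 mmol/L

148 mmol/L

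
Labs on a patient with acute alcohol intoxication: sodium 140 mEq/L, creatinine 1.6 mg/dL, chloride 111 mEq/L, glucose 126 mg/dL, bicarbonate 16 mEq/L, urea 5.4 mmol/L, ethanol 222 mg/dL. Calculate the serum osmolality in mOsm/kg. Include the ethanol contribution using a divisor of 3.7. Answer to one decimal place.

352.4 mOsm/kg

Calculated osmolality = 2·Na + glucose/18 + urea + ethanol/3.7
= 2·140 + 126/18 + 5.4 + 222/3.7
= 280 + 7 + 5.40 + 60
= 352.4 mOsm/kg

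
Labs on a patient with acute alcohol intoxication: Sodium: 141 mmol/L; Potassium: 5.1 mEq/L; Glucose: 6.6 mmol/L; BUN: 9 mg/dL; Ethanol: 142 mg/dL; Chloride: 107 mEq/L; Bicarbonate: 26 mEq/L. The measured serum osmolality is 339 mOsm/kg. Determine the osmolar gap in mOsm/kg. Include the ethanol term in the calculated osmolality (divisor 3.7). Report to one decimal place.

8.8 mOsm/kg

Calculated osmolality = 2·Na + glucose + BUN/2.8 + ethanol/3.7
= 2·141 + 6.6 + 9/2.8 + 142/3.7
= 282 + 6.60 + 3.21 + 38.38
= 330.19 mOsm/kg ≈ 330.2 mOsm/kg
Osmolar gap = measured − calculated = 339 − 330.2 = 8.8 mOsm/kg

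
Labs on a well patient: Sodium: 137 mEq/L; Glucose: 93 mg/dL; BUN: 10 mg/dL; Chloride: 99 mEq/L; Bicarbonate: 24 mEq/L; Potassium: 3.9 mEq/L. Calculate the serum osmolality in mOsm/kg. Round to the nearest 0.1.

Calculated osmolality = 2·Na + glucose/18 + BUN/2.8
= 2·137 + 93/18 + 10/2.8
= 274 + 5.17 + 3.57
= 282.74 mOsm/kg

282.7 mOsm/kg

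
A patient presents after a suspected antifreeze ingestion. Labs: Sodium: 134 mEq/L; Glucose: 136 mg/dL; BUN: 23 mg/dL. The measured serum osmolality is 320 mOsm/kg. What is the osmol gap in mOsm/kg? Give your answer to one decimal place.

Calculated osmolality = 2·Na + glucose/18 + BUN/2.8
= 2·134 + 136/18 + 23/2.8
= 268 + 7.56 + 8.21
= 283.77 mOsm/kg ≈ 283.8 mOsm/kg
Osmolar gap = measured − calculated = 320 − 283.8 = 36.2 mOsm/kg

36.2 mOsm/kg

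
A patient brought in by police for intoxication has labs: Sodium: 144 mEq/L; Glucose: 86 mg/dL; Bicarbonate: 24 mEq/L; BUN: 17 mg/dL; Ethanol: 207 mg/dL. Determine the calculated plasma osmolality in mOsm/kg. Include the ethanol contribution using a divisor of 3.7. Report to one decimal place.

354.8 mOsm/kg

Calculated osmolality = 2·Na + glucose/18 + BUN/2.8 + ethanol/3.7
= 2·144 + 86/18 + 17/2.8 + 207/3.7
= 288 + 4.78 + 6.07 + 55.95
= 354.8 mOsm/kg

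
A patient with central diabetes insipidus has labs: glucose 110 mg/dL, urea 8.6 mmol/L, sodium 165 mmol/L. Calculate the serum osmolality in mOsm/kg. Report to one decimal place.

Calculated osmolality = 2·Na + glucose/18 + urea
= 2·165 + 110/18 + 8.6
= 330 + 6.11 + 8.60
= 344.71 mOsm/kg

344.7 mOsm/kg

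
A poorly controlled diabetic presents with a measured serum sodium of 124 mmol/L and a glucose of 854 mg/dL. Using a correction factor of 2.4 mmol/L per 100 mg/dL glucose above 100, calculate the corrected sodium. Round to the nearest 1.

142 mmol/L

Corrected Na = measured Na + 2.4 · (glucose − 100)/100
= 124 + 2.4 · (854 − 100)/100
= 124 + 18.1
= 142.1 mmol/L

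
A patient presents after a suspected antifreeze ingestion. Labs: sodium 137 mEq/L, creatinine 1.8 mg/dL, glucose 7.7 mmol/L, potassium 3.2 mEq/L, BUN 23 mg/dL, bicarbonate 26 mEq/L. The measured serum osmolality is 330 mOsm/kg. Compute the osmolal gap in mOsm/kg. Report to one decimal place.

40.1 mOsm/kg

Calculated osmolality = 2·Na + glucose + BUN/2.8
= 2·137 + 7.7 + 23/2.8
= 274 + 7.70 + 8.21
= 289.91 mOsm/kg ≈ 289.9 mOsm/kg
Osmolar gap = measured − calculated = 330 − 289.9 = 40.1 mOsm/kg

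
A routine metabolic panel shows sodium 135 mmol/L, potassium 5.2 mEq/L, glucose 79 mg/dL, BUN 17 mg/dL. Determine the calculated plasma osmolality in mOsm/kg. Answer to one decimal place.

280.5 mOsm/kg

Calculated osmolality = 2·Na + glucose/18 + BUN/2.8
= 2·135 + 79/18 + 17/2.8
= 270 + 4.39 + 6.07
= 280.46 mOsm/kg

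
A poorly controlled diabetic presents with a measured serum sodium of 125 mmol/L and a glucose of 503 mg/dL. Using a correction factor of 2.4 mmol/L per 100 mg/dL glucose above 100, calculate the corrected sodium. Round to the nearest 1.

Corrected Na = measured Na + 2.4 · (glucose − 100)/100
= 125 + 2.4 · (503 − 100)/100
= 125 + 9.7
= 134.7 mmol/L

135 mmol/L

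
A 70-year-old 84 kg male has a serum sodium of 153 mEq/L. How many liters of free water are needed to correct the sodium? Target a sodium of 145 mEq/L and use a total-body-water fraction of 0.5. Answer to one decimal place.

TBW = 0.5 · 84 = 42 L
Free water deficit = TBW · (Na/145 − 1)
= 42 · (153/145 − 1)
= 42 · 0.0552
= 2.32 L

2.3 L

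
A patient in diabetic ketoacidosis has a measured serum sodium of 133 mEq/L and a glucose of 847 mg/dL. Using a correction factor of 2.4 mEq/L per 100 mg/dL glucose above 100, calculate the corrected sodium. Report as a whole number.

Corrected Na = measured Na + 2.4 · (glucose − 100)/100
= 133 + 2.4 · (847 − 100)/100
= 133 + 17.9
= 150.9 mEq/L

151 mEq/L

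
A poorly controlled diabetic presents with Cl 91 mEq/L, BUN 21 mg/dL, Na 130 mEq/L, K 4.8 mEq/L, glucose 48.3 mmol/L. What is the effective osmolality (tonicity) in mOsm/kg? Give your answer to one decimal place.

308.3 mOsm/kg

Effective osmolality excludes urea (freely permeant across cell membranes):
2·Na + glucose
= 2·130 + 48.3
= 260 + 48.3
= 308.3 mOsm/kg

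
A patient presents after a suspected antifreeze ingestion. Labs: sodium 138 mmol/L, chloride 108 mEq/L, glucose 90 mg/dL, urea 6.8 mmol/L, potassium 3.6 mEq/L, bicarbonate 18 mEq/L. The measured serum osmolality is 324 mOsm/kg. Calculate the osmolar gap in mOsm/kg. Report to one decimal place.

Calculated osmolality = 2·Na + glucose/18 + urea
= 2·138 + 90/18 + 6.8
= 276 + 5 + 6.80
= 287.8 mOsm/kg ≈ 287.8 mOsm/kg
Osmolar gap = measured − calculated = 324 − 287.8 = 36.2 mOsm/kg

36.2 mOsm/kg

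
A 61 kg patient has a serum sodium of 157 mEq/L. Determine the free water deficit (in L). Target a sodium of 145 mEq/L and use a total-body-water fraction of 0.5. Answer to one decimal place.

2.5 L

TBW = 0.5 · 61 = 30.5 L
Free water deficit = TBW · (Na/145 − 1)
= 30.5 · (157/145 − 1)
= 30.5 · 0.0828
= 2.53 L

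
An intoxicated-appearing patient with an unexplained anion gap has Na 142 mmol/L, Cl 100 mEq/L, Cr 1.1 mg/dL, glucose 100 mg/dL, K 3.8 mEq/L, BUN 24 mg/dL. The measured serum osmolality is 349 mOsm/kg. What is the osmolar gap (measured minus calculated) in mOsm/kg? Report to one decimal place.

Calculated osmolality = 2·Na + glucose/18 + BUN/2.8
= 2·142 + 100/18 + 24/2.8
= 284 + 5.56 + 8.57
= 298.13 mOsm/kg ≈ 298.1 mOsm/kg
Osmolar gap = measured − calculated = 349 − 298.1 = 50.9 mOsm/kg

50.9 mOsm/kg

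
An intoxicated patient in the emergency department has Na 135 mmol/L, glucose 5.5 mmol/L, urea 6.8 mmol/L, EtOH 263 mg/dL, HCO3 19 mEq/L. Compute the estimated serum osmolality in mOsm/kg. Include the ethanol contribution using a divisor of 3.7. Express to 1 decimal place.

353.4 mOsm/kg

Calculated osmolality = 2·Na + glucose + urea + ethanol/3.7
= 2·135 + 5.5 + 6.8 + 263/3.7
= 270 + 5.50 + 6.80 + 71.08
= 353.38 mOsm/kg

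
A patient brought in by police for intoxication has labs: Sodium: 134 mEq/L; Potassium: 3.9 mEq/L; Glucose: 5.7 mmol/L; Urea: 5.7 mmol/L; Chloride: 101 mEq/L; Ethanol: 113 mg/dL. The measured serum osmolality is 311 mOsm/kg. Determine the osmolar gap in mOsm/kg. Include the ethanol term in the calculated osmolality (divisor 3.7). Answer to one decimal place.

Calculated osmolality = 2·Na + glucose + urea + ethanol/3.7
= 2·134 + 5.7 + 5.7 + 113/3.7
= 268 + 5.70 + 5.70 + 30.54
= 309.94 mOsm/kg ≈ 309.9 mOsm/kg
Osmolar gap = measured − calculated = 311 − 309.9 = 1.1 mOsm/kg

1.1 mOsm/kg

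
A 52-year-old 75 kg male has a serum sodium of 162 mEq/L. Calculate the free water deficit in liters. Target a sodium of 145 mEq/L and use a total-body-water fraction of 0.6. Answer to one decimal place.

5.3 L

TBW = 0.6 · 75 = 45 L
Free water deficit = TBW · (Na/145 − 1)
= 45 · (162/145 − 1)
= 45 · 0.1172
= 5.27 L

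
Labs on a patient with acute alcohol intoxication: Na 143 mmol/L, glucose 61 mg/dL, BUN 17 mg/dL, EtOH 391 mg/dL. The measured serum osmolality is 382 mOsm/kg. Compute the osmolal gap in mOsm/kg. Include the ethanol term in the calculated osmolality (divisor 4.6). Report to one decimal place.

1.5 mOsm/kg

Calculated osmolality = 2·Na + glucose/18 + BUN/2.8 + ethanol/4.6
= 2·143 + 61/18 + 17/2.8 + 391/4.6
= 286 + 3.39 + 6.07 + 85
= 380.46 mOsm/kg ≈ 380.5 mOsm/kg
Osmolar gap = measured − calculated = 382 − 380.5 = 1.5 mOsm/kg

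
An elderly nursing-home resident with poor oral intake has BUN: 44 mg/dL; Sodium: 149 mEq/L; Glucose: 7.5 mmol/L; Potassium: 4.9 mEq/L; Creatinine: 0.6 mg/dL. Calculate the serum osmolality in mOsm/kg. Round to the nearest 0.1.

Calculated osmolality = 2·Na + glucose + BUN/2.8
= 2·149 + 7.5 + 44/2.8
= 298 + 7.50 + 15.71
= 321.21 mOsm/kg

321.2 mOsm/kg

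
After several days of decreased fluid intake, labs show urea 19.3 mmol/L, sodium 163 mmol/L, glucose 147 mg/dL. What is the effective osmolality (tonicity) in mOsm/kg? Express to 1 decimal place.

334.2 mOsm/kg

Effective osmolality excludes urea (freely permeant across cell membranes):
2·Na + glucose/18
= 2·163 + 147/18
= 326 + 8.17
= 334.17 mOsm/kg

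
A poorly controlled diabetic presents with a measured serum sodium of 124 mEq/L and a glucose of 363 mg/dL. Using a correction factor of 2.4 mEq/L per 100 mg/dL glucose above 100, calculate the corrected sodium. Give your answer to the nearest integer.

130 mEq/L

Corrected Na = measured Na + 2.4 · (glucose − 100)/100
= 124 + 2.4 · (363 − 100)/100
= 124 + 6.3
= 130.3 mEq/L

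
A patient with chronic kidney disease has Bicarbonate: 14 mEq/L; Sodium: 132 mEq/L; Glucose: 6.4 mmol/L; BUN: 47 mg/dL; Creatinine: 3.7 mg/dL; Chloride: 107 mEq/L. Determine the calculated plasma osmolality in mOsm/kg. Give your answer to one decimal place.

Calculated osmolality = 2·Na + glucose + BUN/2.8
= 2·132 + 6.4 + 47/2.8
= 264 + 6.40 + 16.79
= 287.19 mOsm/kg

287.2 mOsm/kg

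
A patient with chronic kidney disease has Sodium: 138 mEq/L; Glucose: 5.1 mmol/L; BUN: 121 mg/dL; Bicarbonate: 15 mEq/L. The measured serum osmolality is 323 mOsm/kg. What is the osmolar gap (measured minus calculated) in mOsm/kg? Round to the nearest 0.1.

Calculated osmolality = 2·Na + glucose + BUN/2.8
= 2·138 + 5.1 + 121/2.8
= 276 + 5.10 + 43.21
= 324.31 mOsm/kg ≈ 324.3 mOsm/kg
Osmolar gap = measured − calculated = 323 − 324.3 = -1.3 mOsm/kg

-1.3 mOsm/kg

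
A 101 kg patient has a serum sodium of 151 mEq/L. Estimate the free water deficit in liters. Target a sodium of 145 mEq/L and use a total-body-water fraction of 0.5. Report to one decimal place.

2.1 L

TBW = 0.5 · 101 = 50.5 L
Free water deficit = TBW · (Na/145 − 1)
= 50.5 · (151/145 − 1)
= 50.5 · 0.0414
= 2.09 L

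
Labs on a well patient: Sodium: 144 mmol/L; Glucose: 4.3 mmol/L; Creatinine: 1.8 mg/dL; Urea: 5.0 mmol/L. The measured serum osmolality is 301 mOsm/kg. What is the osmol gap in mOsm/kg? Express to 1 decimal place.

3.7 mOsm/kg

Calculated osmolality = 2·Na + glucose + urea
= 2·144 + 4.3 + 5
= 288 + 4.30 + 5
= 297.3 mOsm/kg ≈ 297.3 mOsm/kg
Osmolar gap = measured − calculated = 301 − 297.3 = 3.7 mOsm/kg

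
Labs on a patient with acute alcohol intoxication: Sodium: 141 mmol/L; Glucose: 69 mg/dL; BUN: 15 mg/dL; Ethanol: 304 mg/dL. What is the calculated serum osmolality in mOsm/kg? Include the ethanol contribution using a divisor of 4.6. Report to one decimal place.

357.3 mOsm/kg

Calculated osmolality = 2·Na + glucose/18 + BUN/2.8 + ethanol/4.6
= 2·141 + 69/18 + 15/2.8 + 304/4.6
= 282 + 3.83 + 5.36 + 66.09
= 357.28 mOsm/kg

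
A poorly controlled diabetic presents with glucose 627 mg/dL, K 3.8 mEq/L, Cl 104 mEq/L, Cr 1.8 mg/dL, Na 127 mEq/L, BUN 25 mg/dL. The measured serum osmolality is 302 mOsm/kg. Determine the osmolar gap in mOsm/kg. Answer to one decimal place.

Calculated osmolality = 2·Na + glucose/18 + BUN/2.8
= 2·127 + 627/18 + 25/2.8
= 254 + 34.83 + 8.93
= 297.76 mOsm/kg ≈ 297.8 mOsm/kg
Osmolar gap = measured − calculated = 302 − 297.8 = 4.2 mOsm/kg

4.2 mOsm/kg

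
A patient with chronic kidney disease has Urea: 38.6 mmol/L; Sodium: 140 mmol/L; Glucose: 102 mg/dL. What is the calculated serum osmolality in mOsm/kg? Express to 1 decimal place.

Calculated osmolality = 2·Na + glucose/18 + urea
= 2·140 + 102/18 + 38.6
= 280 + 5.67 + 38.60
= 324.27 mOsm/kg

324.3 mOsm/kg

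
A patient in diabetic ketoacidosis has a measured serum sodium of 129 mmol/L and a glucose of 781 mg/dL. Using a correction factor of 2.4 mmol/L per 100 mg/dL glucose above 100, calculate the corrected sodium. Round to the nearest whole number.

145 mmol/L

Corrected Na = measured Na + 2.4 · (glucose − 100)/100
= 129 + 2.4 · (781 − 100)/100
= 129 + 16.3
= 145.3 mmol/L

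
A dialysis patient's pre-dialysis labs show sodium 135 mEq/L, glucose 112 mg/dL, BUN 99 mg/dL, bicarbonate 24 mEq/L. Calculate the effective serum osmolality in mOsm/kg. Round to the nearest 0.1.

Effective osmolality excludes urea (freely permeant across cell membranes):
2·Na + glucose/18
= 2·135 + 112/18
= 270 + 6.22
= 276.22 mOsm/kg

276.2 mOsm/kg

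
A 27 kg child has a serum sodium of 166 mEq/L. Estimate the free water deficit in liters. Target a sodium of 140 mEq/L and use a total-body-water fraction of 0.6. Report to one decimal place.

3.0 L

TBW = 0.6 · 27 = 16.2 L
Free water deficit = TBW · (Na/140 − 1)
= 16.2 · (166/140 − 1)
= 16.2 · 0.1857
= 3.01 L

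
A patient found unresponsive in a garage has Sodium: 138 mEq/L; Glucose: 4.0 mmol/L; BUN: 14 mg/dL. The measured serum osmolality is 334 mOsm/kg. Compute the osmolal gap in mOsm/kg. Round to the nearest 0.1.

Calculated osmolality = 2·Na + glucose + BUN/2.8
= 2·138 + 4 + 14/2.8
= 276 + 4 + 5
= 285 mOsm/kg ≈ 285.0 mOsm/kg
Osmolar gap = measured − calculated = 334 − 285.0 = 49.0 mOsm/kg

49.0 mOsm/kg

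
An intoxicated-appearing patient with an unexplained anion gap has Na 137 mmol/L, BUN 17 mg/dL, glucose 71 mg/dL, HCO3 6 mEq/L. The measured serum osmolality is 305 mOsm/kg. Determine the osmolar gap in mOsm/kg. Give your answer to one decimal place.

Calculated osmolality = 2·Na + glucose/18 + BUN/2.8
= 2·137 + 71/18 + 17/2.8
= 274 + 3.94 + 6.07
= 284.01 mOsm/kg ≈ 284.0 mOsm/kg
Osmolar gap = measured − calculated = 305 − 284.0 = 21.0 mOsm/kg

21.0 mOsm/kg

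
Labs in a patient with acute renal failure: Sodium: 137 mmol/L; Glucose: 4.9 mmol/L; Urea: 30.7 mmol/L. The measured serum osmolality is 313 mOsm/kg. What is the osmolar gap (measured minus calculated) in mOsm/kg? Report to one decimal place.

3.4 mOsm/kg

Calculated osmolality = 2·Na + glucose + urea
= 2·137 + 4.9 + 30.7
= 274 + 4.90 + 30.70
= 309.6 mOsm/kg ≈ 309.6 mOsm/kg
Osmolar gap = measured − calculated = 313 − 309.6 = 3.4 mOsm/kg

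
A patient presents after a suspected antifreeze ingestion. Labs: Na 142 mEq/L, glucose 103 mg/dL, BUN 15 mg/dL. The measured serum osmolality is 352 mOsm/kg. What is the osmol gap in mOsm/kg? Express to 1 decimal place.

Calculated osmolality = 2·Na + glucose/18 + BUN/2.8
= 2·142 + 103/18 + 15/2.8
= 284 + 5.72 + 5.36
= 295.08 mOsm/kg ≈ 295.1 mOsm/kg
Osmolar gap = measured − calculated = 352 − 295.1 = 56.9 mOsm/kg

56.9 mOsm/kg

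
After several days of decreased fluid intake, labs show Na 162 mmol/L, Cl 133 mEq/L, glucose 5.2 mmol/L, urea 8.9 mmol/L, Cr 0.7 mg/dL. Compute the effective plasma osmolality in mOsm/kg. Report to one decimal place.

Effective osmolality excludes urea (freely permeant across cell membranes):
2·Na + glucose
= 2·162 + 5.2
= 324 + 5.2
= 329.2 mOsm/kg

329.2 mOsm/kg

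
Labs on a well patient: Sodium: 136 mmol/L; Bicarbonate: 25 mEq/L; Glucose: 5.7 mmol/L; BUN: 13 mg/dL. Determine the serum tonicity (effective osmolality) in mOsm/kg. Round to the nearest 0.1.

277.7 mOsm/kg

Effective osmolality excludes urea (freely permeant across cell membranes):
2·Na + glucose
= 2·136 + 5.7
= 272 + 5.7
= 277.7 mOsm/kg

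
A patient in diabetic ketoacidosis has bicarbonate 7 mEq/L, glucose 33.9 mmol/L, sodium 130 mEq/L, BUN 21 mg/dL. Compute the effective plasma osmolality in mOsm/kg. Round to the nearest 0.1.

293.9 mOsm/kg

Effective osmolality excludes urea (freely permeant across cell membranes):
2·Na + glucose
= 2·130 + 33.9
= 260 + 33.9
= 293.9 mOsm/kg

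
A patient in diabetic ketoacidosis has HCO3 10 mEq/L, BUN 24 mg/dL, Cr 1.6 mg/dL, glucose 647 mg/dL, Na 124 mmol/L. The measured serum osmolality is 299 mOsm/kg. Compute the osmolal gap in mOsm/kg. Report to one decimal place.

6.5 mOsm/kg

Calculated osmolality = 2·Na + glucose/18 + BUN/2.8
= 2·124 + 647/18 + 24/2.8
= 248 + 35.94 + 8.57
= 292.51 mOsm/kg ≈ 292.5 mOsm/kg
Osmolar gap = measured − calculated = 299 − 292.5 = 6.5 mOsm/kg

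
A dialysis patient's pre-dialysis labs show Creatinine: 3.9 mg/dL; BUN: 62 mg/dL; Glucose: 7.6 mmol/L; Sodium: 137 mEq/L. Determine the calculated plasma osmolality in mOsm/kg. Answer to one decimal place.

303.7 mOsm/kg

Calculated osmolality = 2·Na + glucose + BUN/2.8
= 2·137 + 7.6 + 62/2.8
= 274 + 7.60 + 22.14
= 303.74 mOsm/kg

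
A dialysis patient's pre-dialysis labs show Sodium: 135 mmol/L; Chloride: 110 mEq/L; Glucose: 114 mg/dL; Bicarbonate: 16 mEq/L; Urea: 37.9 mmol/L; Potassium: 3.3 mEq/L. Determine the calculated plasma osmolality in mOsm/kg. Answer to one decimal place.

Calculated osmolality = 2·Na + glucose/18 + urea
= 2·135 + 114/18 + 37.9
= 270 + 6.33 + 37.90
= 314.23 mOsm/kg

314.2 mOsm/kg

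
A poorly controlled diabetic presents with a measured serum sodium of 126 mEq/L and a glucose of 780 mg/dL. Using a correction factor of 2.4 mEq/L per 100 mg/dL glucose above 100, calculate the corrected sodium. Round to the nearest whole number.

Corrected Na = measured Na + 2.4 · (glucose − 100)/100
= 126 + 2.4 · (780 − 100)/100
= 126 + 16.3
= 142.3 mEq/L

142 mEq/L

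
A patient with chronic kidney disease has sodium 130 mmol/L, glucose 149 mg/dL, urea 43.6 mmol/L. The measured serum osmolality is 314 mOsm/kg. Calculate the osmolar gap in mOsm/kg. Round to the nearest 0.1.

2.1 mOsm/kg

Calculated osmolality = 2·Na + glucose/18 + urea
= 2·130 + 149/18 + 43.6
= 260 + 8.28 + 43.60
= 311.88 mOsm/kg ≈ 311.9 mOsm/kg
Osmolar gap = measured − calculated = 314 − 311.9 = 2.1 mOsm/kg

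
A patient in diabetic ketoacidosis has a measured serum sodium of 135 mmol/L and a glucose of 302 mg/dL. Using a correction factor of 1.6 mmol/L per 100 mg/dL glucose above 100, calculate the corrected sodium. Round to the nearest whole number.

138 mmol/L

Corrected Na = measured Na + 1.6 · (glucose − 100)/100
= 135 + 1.6 · (302 − 100)/100
= 135 + 3.2
= 138.2 mmol/L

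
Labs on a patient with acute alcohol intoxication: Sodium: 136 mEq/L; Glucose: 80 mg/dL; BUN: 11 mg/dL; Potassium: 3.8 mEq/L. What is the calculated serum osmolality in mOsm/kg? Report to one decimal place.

Calculated osmolality = 2·Na + glucose/18 + BUN/2.8
= 2·136 + 80/18 + 11/2.8
= 272 + 4.44 + 3.93
= 280.37 mOsm/kg

280.4 mOsm/kg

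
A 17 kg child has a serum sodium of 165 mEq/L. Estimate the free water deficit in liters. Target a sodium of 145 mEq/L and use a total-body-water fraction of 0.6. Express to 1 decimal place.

1.4 L

TBW = 0.6 · 17 = 10.2 L
Free water deficit = TBW · (Na/145 − 1)
= 10.2 · (165/145 − 1)
= 10.2 · 0.1379
= 1.41 L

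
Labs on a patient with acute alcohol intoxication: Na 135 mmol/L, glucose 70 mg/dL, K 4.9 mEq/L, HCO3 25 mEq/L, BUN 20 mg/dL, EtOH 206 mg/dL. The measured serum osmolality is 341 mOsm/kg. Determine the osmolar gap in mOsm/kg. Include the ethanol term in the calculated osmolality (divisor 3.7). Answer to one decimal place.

Calculated osmolality = 2·Na + glucose/18 + BUN/2.8 + ethanol/3.7
= 2·135 + 70/18 + 20/2.8 + 206/3.7
= 270 + 3.89 + 7.14 + 55.68
= 336.71 mOsm/kg ≈ 336.7 mOsm/kg
Osmolar gap = measured − calculated = 341 − 336.7 = 4.3 mOsm/kg

4.3 mOsm/kg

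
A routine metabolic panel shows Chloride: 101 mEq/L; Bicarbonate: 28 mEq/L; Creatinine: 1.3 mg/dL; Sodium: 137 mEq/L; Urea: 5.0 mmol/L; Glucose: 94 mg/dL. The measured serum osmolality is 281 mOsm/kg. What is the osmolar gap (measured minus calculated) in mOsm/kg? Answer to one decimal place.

Calculated osmolality = 2·Na + glucose/18 + urea
= 2·137 + 94/18 + 5
= 274 + 5.22 + 5
= 284.22 mOsm/kg ≈ 284.2 mOsm/kg
Osmolar gap = measured − calculated = 281 − 284.2 = -3.2 mOsm/kg

-3.2 mOsm/kg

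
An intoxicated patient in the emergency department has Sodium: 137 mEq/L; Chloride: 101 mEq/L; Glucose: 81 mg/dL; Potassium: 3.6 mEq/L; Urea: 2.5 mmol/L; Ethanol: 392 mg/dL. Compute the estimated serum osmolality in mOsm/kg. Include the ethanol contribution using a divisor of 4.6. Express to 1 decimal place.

366.2 mOsm/kg

Calculated osmolality = 2·Na + glucose/18 + urea + ethanol/4.6
= 2·137 + 81/18 + 2.5 + 392/4.6
= 274 + 4.50 + 2.50 + 85.22
= 366.22 mOsm/kg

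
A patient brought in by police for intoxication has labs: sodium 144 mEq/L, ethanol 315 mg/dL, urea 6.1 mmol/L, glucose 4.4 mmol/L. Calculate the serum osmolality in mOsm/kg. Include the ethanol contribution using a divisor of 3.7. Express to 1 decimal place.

383.6 mOsm/kg

Calculated osmolality = 2·Na + glucose + urea + ethanol/3.7
= 2·144 + 4.4 + 6.1 + 315/3.7
= 288 + 4.40 + 6.10 + 85.14
= 383.64 mOsm/kg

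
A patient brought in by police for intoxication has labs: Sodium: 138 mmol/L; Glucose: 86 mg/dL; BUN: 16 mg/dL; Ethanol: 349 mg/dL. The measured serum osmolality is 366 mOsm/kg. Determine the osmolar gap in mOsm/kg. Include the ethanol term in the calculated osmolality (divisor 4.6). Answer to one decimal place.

Calculated osmolality = 2·Na + glucose/18 + BUN/2.8 + ethanol/4.6
= 2·138 + 86/18 + 16/2.8 + 349/4.6
= 276 + 4.78 + 5.71 + 75.87
= 362.36 mOsm/kg ≈ 362.4 mOsm/kg
Osmolar gap = measured − calculated = 366 − 362.4 = 3.6 mOsm/kg

3.6 mOsm/kg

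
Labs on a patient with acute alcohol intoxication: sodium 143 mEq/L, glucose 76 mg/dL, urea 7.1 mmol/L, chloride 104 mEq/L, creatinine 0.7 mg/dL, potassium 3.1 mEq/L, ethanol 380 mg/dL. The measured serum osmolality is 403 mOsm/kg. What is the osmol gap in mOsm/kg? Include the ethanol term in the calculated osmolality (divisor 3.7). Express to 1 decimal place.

3.0 mOsm/kg

Calculated osmolality = 2·Na + glucose/18 + urea + ethanol/3.7
= 2·143 + 76/18 + 7.1 + 380/3.7
= 286 + 4.22 + 7.10 + 102.70
= 400.02 mOsm/kg ≈ 400.0 mOsm/kg
Osmolar gap = measured − calculated = 403 − 400.0 = 3.0 mOsm/kg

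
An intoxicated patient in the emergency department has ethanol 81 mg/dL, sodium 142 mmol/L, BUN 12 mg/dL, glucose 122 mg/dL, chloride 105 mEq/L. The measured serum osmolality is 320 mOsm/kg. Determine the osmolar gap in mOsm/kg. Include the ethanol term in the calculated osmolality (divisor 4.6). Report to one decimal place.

7.3 mOsm/kg

Calculated osmolality = 2·Na + glucose/18 + BUN/2.8 + ethanol/4.6
= 2·142 + 122/18 + 12/2.8 + 81/4.6
= 284 + 6.78 + 4.29 + 17.61
= 312.68 mOsm/kg ≈ 312.7 mOsm/kg
Osmolar gap = measured − calculated = 320 − 312.7 = 7.3 mOsm/kg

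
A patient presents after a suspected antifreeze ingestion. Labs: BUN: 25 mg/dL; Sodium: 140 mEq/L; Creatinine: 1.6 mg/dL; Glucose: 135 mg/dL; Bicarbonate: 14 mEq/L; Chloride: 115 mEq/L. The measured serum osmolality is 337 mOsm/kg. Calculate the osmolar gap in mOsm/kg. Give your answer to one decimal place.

40.6 mOsm/kg

Calculated osmolality = 2·Na + glucose/18 + BUN/2.8
= 2·140 + 135/18 + 25/2.8
= 280 + 7.50 + 8.93
= 296.43 mOsm/kg ≈ 296.4 mOsm/kg
Osmolar gap = measured − calculated = 337 − 296.4 = 40.6 mOsm/kg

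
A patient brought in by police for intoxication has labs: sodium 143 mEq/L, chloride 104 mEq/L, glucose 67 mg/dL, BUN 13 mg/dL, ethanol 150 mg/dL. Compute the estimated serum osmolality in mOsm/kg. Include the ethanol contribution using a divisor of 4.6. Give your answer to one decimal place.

Calculated osmolality = 2·Na + glucose/18 + BUN/2.8 + ethanol/4.6
= 2·143 + 67/18 + 13/2.8 + 150/4.6
= 286 + 3.72 + 4.64 + 32.61
= 326.97 mOsm/kg

327.0 mOsm/kg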